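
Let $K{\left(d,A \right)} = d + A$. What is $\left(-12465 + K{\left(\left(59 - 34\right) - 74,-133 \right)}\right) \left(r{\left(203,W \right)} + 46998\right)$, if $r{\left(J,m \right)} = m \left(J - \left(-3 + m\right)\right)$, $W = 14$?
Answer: $-628378842$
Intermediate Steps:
$r{\left(J,m \right)} = m \left(3 + J - m\right)$
$K{\left(d,A \right)} = A + d$
$\left(-12465 + K{\left(\left(59 - 34\right) - 74,-133 \right)}\right) \left(r{\left(203,W \right)} + 46998\right) = \left(-12465 + \left(-133 + \left(\left(59 - 34\right) - 74\right)\right)\right) \left(14 \left(3 + 203 - 14\right) + 46998\right) = \left(-12465 + \left(-133 + \left(25 - 74\right)\right)\right) \left(14 \left(3 + 203 - 14\right) + 46998\right) = \left(-12465 - 182\right) \left(14 \cdot 192 + 46998\right) = \left(-12465 - 182\right) \left(2688 + 46998\right) = \left(-12647\right) 49686 = -628378842$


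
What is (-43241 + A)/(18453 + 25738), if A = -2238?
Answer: -6497/6313 ≈ -1.0291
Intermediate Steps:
(-43241 + A)/(18453 + 25738) = (-43241 - 2238)/(18453 + 25738) = -45479/44191 = -45479*1/44191 = -6497/6313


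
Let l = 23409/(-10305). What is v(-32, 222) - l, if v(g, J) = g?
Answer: -34039/1145 ≈ -29.728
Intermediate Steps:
l = -2601/1145 (l = 23409*(-1/10305) = -2601/1145 ≈ -2.2716)
v(-32, 222) - l = -32 - 1*(-2601/1145) = -32 + 2601/1145 = -34039/1145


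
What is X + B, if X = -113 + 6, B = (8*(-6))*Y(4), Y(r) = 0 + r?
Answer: -299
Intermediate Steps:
Y(r) = r
B = -192 (B = (8*(-6))*4 = -48*4 = -192)
X = -107
X + B = -107 - 192 = -299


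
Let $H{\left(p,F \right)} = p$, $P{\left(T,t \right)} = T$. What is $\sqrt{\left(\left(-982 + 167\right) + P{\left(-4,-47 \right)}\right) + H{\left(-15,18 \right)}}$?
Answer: $i \sqrt{834} \approx 28.879 i$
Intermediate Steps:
$\sqrt{\left(\left(-982 + 167\right) + P{\left(-4,-47 \right)}\right) + H{\left(-15,18 \right)}} = \sqrt{\left(\left(-982 + 167\right) - 4\right) - 15} = \sqrt{\left(-815 - 4\right) - 15} = \sqrt{-819 - 15} = \sqrt{-834} = i \sqrt{834}$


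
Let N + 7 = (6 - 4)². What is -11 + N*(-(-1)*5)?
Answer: -26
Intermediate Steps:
N = -3 (N = -7 + (6 - 4)² = -7 + 2² = -7 + 4 = -3)
-11 + N*(-(-1)*5) = -11 - (-3)*(-1*5) = -11 - (-3)*(-5) = -11 - 3*5 = -11 - 15 = -26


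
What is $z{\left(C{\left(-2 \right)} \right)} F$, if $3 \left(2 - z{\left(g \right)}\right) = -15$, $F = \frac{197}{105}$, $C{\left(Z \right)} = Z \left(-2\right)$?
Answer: $\frac{197}{15} \approx 13.133$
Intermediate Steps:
$C{\left(Z \right)} = - 2 Z$
$F = \frac{197}{105}$ ($F = 197 \cdot \frac{1}{105} = \frac{197}{105} \approx 1.8762$)
$z{\left(g \right)} = 7$ ($z{\left(g \right)} = 2 - -5 = 2 + 5 = 7$)
$z{\left(C{\left(-2 \right)} \right)} F = 7 \cdot \frac{197}{105} = \frac{197}{15}$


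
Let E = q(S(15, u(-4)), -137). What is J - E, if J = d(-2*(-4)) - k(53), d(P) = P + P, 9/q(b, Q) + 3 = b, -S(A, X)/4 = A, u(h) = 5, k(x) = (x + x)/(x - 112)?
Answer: 7409/413 ≈ 17.939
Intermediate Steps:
k(x) = 2*x/(-112 + x) (k(x) = (2*x)/(-112 + x) = 2*x/(-112 + x))
S(A, X) = -4*A
q(b, Q) = 9/(-3 + b)
d(P) = 2*P
E = -⅐ (E = 9/(-3 - 4*15) = 9/(-3 - 60) = 9/(-63) = 9*(-1/63) = -⅐ ≈ -0.14286)
J = 1050/59 (J = 2*(-2*(-4)) - 2*53/(-112 + 53) = 2*8 - 2*53/(-59) = 16 - 2*53*(-1)/59 = 16 - 1*(-106/59) = 16 + 106/59 = 1050/59 ≈ 17.797)
J - E = 1050/59 - 1*(-⅐) = 1050/59 + ⅐ = 7409/413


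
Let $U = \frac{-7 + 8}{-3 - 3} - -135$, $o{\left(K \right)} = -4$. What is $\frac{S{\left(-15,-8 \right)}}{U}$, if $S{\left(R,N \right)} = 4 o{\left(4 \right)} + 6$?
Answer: $- \frac{60}{809} \approx -0.074166$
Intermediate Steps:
$S{\left(R,N \right)} = -10$ ($S{\left(R,N \right)} = 4 \left(-4\right) + 6 = -16 + 6 = -10$)
$U = \frac{809}{6}$ ($U = 1 \frac{1}{-6} + 135 = 1 \left(- \frac{1}{6}\right) + 135 = - \frac{1}{6} + 135 = \frac{809}{6} \approx 134.83$)
$\frac{S{\left(-15,-8 \right)}}{U} = - \frac{10}{\frac{809}{6}} = \left(-10\right) \frac{6}{809} = - \frac{60}{809}$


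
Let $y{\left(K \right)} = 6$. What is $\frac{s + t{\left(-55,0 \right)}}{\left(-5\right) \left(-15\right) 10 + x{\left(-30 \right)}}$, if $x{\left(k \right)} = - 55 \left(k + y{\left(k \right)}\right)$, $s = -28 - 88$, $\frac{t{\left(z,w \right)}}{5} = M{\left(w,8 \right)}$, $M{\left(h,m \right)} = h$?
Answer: $- \frac{58}{1035} \approx -0.056039$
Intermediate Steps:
$t{\left(z,w \right)} = 5 w$
$s = -116$ ($s = -28 - 88 = -116$)
$x{\left(k \right)} = -330 - 55 k$ ($x{\left(k \right)} = - 55 \left(k + 6\right) = - 55 \left(6 + k\right) = -330 - 55 k$)
$\frac{s + t{\left(-55,0 \right)}}{\left(-5\right) \left(-15\right) 10 + x{\left(-30 \right)}} = \frac{-116 + 5 \cdot 0}{\left(-5\right) \left(-15\right) 10 - -1320} = \frac{-116 + 0}{75 \cdot 10 + \left(-330 + 1650\right)} = - \frac{116}{750 + 1320} = - \frac{116}{2070} = \left(-116\right) \frac{1}{2070} = - \frac{58}{1035}$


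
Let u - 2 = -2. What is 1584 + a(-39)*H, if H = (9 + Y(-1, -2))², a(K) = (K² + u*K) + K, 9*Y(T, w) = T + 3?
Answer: 3445934/27 ≈ 1.2763e+5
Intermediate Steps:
u = 0 (u = 2 - 2 = 0)
Y(T, w) = ⅓ + T/9 (Y(T, w) = (T + 3)/9 = (3 + T)/9 = ⅓ + T/9)
a(K) = K + K² (a(K) = (K² + 0*K) + K = (K² + 0) + K = K² + K = K + K²)
H = 6889/81 (H = (9 + (⅓ + (⅑)*(-1)))² = (9 + (⅓ - ⅑))² = (9 + 2/9)² = (83/9)² = 6889/81 ≈ 85.049)
1584 + a(-39)*H = 1584 - 39*(1 - 39)*(6889/81) = 1584 - 39*(-38)*(6889/81) = 1584 + 1482*(6889/81) = 1584 + 3403166/27 = 3445934/27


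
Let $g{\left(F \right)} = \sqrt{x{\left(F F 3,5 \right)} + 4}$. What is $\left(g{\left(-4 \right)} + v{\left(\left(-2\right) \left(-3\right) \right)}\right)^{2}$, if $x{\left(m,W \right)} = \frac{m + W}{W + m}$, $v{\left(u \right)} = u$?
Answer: $\left(6 + \sqrt{5}\right)^{2} \approx 67.833$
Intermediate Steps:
$x{\left(m,W \right)} = 1$ ($x{\left(m,W \right)} = \frac{W + m}{W + m} = 1$)
$g{\left(F \right)} = \sqrt{5}$ ($g{\left(F \right)} = \sqrt{1 + 4} = \sqrt{5}$)
$\left(g{\left(-4 \right)} + v{\left(\left(-2\right) \left(-3\right) \right)}\right)^{2} = \left(\sqrt{5} - -6\right)^{2} = \left(\sqrt{5} + 6\right)^{2} = \left(6 + \sqrt{5}\right)^{2}$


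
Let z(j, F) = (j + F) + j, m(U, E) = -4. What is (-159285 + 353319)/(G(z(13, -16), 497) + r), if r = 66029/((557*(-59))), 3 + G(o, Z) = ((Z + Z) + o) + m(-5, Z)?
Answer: 3188269671/16349191 ≈ 195.01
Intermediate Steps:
z(j, F) = F + 2*j (z(j, F) = (F + j) + j = F + 2*j)
G(o, Z) = -7 + o + 2*Z (G(o, Z) = -3 + (((Z + Z) + o) - 4) = -3 + ((2*Z + o) - 4) = -3 + ((o + 2*Z) - 4) = -3 + (-4 + o + 2*Z) = -7 + o + 2*Z)
r = -66029/32863 (r = 66029/(-32863) = 66029*(-1/32863) = -66029/32863 ≈ -2.0092)
(-159285 + 353319)/(G(z(13, -16), 497) + r) = (-159285 + 353319)/((-7 + (-16 + 2*13) + 2*497) - 66029/32863) = 194034/((-7 + (-16 + 26) + 994) - 66029/32863) = 194034/((-7 + 10 + 994) - 66029/32863) = 194034/(997 - 66029/32863) = 194034/(32698382/32863) = 194034*(32863/32698382) = 3188269671/16349191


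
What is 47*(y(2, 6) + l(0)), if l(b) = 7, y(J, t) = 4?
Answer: 517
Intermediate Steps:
47*(y(2, 6) + l(0)) = 47*(4 + 7) = 47*11 = 517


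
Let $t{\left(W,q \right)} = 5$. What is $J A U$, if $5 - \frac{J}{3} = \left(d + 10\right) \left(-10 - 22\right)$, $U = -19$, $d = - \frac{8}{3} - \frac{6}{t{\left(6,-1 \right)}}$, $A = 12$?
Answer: $- \frac{688332}{5} \approx -1.3767 \cdot 10^{5}$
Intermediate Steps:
$d = - \frac{58}{15}$ ($d = - \frac{8}{3} - \frac{6}{5} = - \frac{58}{15} \approx -3.8667$)
$J = \frac{3019}{5}$ ($J = 15 - 3 \left(- \frac{58}{15} + 10\right) \left(-10 - 22\right) = 15 - 3 \cdot \frac{92}{15} \left(-32\right) = 15 - - \frac{2944}{5} = 15 + \frac{2944}{5} = \frac{3019}{5} \approx 603.8$)
$J A U = \frac{3019}{5} \cdot 12 \left(-19\right) = \frac{36228}{5} \left(-19\right) = - \frac{688332}{5}$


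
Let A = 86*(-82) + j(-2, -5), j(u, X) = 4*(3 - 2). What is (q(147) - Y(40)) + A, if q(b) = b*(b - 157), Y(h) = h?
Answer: -8558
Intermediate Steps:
j(u, X) = 4 (j(u, X) = 4*1 = 4)
q(b) = b*(-157 + b)
A = -7048 (A = 86*(-82) + 4 = -7052 + 4 = -7048)
(q(147) - Y(40)) + A = (147*(-157 + 147) - 1*40) - 7048 = (147*(-10) - 40) - 7048 = (-1470 - 40) - 7048 = -1510 - 7048 = -8558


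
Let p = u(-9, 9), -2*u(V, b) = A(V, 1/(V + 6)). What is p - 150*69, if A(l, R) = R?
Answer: -62099/6 ≈ -10350.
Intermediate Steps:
u(V, b) = -1/(2*(6 + V)) (u(V, b) = -1/(2*(V + 6)) = -1/(2*(6 + V)))
p = 1/6 (p = -1/(12 + 2*(-9)) = -1/(12 - 18) = -1/(-6) = -1*(-1/6) = 1/6 ≈ 0.16667)
p - 150*69 = 1/6 - 150*69 = 1/6 - 10350 = -62099/6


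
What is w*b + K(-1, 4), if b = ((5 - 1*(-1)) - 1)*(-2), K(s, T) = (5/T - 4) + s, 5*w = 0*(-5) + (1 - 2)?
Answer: -7/4 ≈ -1.7500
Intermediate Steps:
w = -⅕ (w = (0*(-5) + (1 - 2))/5 = (0 - 1)/5 = (⅕)*(-1) = -⅕ ≈ -0.20000)
K(s, T) = -4 + s + 5/T (K(s, T) = (-4 + 5/T) + s = -4 + s + 5/T)
b = -10 (b = ((5 + 1) - 1)*(-2) = (6 - 1)*(-2) = 5*(-2) = -10)
w*b + K(-1, 4) = -⅕*(-10) + (-4 - 1 + 5/4) = 2 + (-4 - 1 + 5*(¼)) = 2 + (-4 - 1 + 5/4) = 2 - 15/4 = -7/4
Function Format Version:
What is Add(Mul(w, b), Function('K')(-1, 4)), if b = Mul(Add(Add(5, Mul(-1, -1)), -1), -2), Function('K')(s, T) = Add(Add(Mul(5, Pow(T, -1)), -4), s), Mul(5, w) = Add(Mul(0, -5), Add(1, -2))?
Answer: Rational(-7, 4) ≈ -1.7500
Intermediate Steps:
w = Rational(-1, 5) (w = Mul(Rational(1, 5), Add(Mul(0, -5), Add(1, -2))) = Mul(Rational(1, 5), Add(0, -1)) = Mul(Rational(1, 5), -1) = Rational(-1, 5) ≈ -0.20000)
Function('K')(s, T) = Add(-4, s, Mul(5, Pow(T, -1))) (Function('K')(s, T) = Add(Add(-4, Mul(5, Pow(T, -1))), s) = Add(-4, s, Mul(5, Pow(T, -1))))
b = -10 (b = Mul(Add(Add(5, 1), -1), -2) = Mul(Add(6, -1), -2) = Mul(5, -2) = -10)
Add(Mul(w, b), Function('K')(-1, 4)) = Add(Mul(Rational(-1, 5), -10), Add(-4, -1, Mul(5, Pow(4, -1)))) = Add(2, Add(-4, -1, Mul(5, Rational(1, 4)))) = Add(2, Add(-4, -1, Rational(5, 4))) = Add(2, Rational(-15, 4)) = Rational(-7, 4)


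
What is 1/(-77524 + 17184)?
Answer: -1/60340 ≈ -1.6573e-5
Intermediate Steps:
1/(-77524 + 17184) = 1/(-60340) = -1/60340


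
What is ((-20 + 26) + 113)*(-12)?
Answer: -1428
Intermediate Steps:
((-20 + 26) + 113)*(-12) = (6 + 113)*(-12) = 119*(-12) = -1428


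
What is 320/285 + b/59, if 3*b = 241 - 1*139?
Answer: 5714/3363 ≈ 1.6991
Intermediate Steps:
b = 34 (b = (241 - 1*139)/3 = (241 - 139)/3 = (⅓)*102 = 34)
320/285 + b/59 = 320/285 + 34/59 = 320*(1/285) + 34*(1/59) = 64/57 + 34/59 = 5714/3363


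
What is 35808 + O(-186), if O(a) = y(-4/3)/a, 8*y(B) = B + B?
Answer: 19980865/558 ≈ 35808.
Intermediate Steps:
y(B) = B/4 (y(B) = (B + B)/8 = (2*B)/8 = B/4)
O(a) = -1/(3*a) (O(a) = ((-4/3)/4)/a = ((-4*1/3)/4)/a = ((1/4)*(-4/3))/a = -1/(3*a))
35808 + O(-186) = 35808 - 1/3/(-186) = 35808 - 1/3*(-1/186) = 35808 + 1/558 = 19980865/558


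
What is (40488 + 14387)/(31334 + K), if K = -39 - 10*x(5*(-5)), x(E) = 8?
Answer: 10975/6243 ≈ 1.7580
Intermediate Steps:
K = -119 (K = -39 - 10*8 = -39 - 80 = -119)
(40488 + 14387)/(31334 + K) = (40488 + 14387)/(31334 - 119) = 54875/31215 = 54875*(1/31215) = 10975/6243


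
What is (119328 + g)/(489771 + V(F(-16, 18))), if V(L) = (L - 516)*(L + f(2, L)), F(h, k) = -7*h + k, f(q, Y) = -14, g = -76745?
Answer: 42583/444995 ≈ 0.095693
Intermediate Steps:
F(h, k) = k - 7*h
V(L) = (-516 + L)*(-14 + L) (V(L) = (L - 516)*(L - 14) = (-516 + L)*(-14 + L))
(119328 + g)/(489771 + V(F(-16, 18))) = (119328 - 76745)/(489771 + (7224 + (18 - 7*(-16))² - 530*(18 - 7*(-16)))) = 42583/(489771 + (7224 + (18 + 112)² - 530*(18 + 112))) = 42583/(489771 + (7224 + 130² - 530*130)) = 42583/(489771 + (7224 + 16900 - 68900)) = 42583/(489771 - 44776) = 42583/444995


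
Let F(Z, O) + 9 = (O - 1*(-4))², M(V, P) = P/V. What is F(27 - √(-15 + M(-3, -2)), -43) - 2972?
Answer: -1460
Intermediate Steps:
F(Z, O) = -9 + (4 + O)² (F(Z, O) = -9 + (O - 1*(-4))² = -9 + (O + 4)² = -9 + (4 + O)²)
F(27 - √(-15 + M(-3, -2)), -43) - 2972 = (-9 + (4 - 43)²) - 2972 = (-9 + (-39)²) - 2972 = (-9 + 1521) - 2972 = 1512 - 2972 = -1460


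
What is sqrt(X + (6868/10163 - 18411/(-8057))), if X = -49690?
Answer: I*sqrt(333145304197813889411)/81883291 ≈ 222.91*I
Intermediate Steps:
sqrt(X + (6868/10163 - 18411/(-8057))) = sqrt(-49690 + (6868/10163 - 18411/(-8057))) = sqrt(-49690 + (6868*(1/10163) - 18411*(-1/8057))) = sqrt(-49690 + (6868/10163 + 18411/8057)) = sqrt(-49690 + 242446469/81883291) = sqrt(-4068538283321/81883291) = I*sqrt(333145304197813889411)/81883291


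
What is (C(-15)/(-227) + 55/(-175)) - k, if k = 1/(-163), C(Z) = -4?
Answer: -376246/1295035 ≈ -0.29053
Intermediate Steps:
k = -1/163 ≈ -0.0061350
(C(-15)/(-227) + 55/(-175)) - k = (-4/(-227) + 55/(-175)) - 1*(-1/163) = (-4*(-1/227) + 55*(-1/175)) + 1/163 = (4/227 - 11/35) + 1/163 = -2357/7945 + 1/163 = -376246/1295035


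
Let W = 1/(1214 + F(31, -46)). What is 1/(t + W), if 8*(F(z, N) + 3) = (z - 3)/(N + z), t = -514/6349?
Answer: -32944961/2639936 ≈ -12.479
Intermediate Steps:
t = -514/6349 (t = -514*1/6349 = -514/6349 ≈ -0.080958)
F(z, N) = -3 + (-3 + z)/(8*(N + z)) (F(z, N) = -3 + ((z - 3)/(N + z))/8 = -3 + ((-3 + z)/(N + z))/8 = -3 + (-3 + z)/(8*(N + z)))
W = 30/36323 (W = 1/(1214 + (-3 - 24*(-46) - 23*31)/(8*(-46 + 31))) = 1/(1214 + (⅛)*(-3 + 1104 - 713)/(-15)) = 1/(1214 + (⅛)*(-1/15)*388) = 1/(1214 - 97/30) = 1/(36323/30) = 30/36323 ≈ 0.00082592)
1/(t + W) = 1/(-514/6349 + 30/36323) = 1/(-2639936/32944961) = -32944961/2639936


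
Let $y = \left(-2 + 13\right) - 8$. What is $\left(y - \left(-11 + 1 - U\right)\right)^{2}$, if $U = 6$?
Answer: $361$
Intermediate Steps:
$y = 3$ ($y = 11 - 8 = 3$)
$\left(y - \left(-11 + 1 - U\right)\right)^{2} = \left(3 + \left(6 - \left(-11 - -1\right)\right)\right)^{2} = \left(3 + \left(6 - \left(-11 + 1\right)\right)\right)^{2} = \left(3 + \left(6 - -10\right)\right)^{2} = \left(3 + \left(6 + 10\right)\right)^{2} = \left(3 + 16\right)^{2} = 19^{2} = 361$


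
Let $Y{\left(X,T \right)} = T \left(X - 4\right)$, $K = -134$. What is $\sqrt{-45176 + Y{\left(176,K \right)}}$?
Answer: $8 i \sqrt{1066} \approx 261.2 i$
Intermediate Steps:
$Y{\left(X,T \right)} = T \left(-4 + X\right)$
$\sqrt{-45176 + Y{\left(176,K \right)}} = \sqrt{-45176 - 134 \left(-4 + 176\right)} = \sqrt{-45176 - 23048} = \sqrt{-68224} = 8 i \sqrt{1066}$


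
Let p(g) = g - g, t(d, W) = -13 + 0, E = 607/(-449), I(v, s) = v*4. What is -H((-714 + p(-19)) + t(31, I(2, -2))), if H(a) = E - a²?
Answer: 237310128/449 ≈ 5.2853e+5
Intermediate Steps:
I(v, s) = 4*v
E = -607/449 (E = 607*(-1/449) = -607/449 ≈ -1.3519)
t(d, W) = -13
p(g) = 0
H(a) = -607/449 - a²
-H((-714 + p(-19)) + t(31, I(2, -2))) = -(-607/449 - ((-714 + 0) - 13)²) = -(-607/449 - (-714 - 13)²) = -(-607/449 - 1*(-727)²) = -(-607/449 - 1*528529) = -(-607/449 - 528529) = -1*(-237310128/449) = 237310128/449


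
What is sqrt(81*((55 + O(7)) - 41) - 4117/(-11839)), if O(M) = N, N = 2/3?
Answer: sqrt(166561103311)/11839 ≈ 34.472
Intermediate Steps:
N = 2/3 (N = 2*(1/3) = 2/3 ≈ 0.66667)
O(M) = 2/3
sqrt(81*((55 + O(7)) - 41) - 4117/(-11839)) = sqrt(81*((55 + 2/3) - 41) - 4117/(-11839)) = sqrt(81*(167/3 - 41) - 4117*(-1/11839)) = sqrt(81*(44/3) + 4117/11839) = sqrt(1188 + 4117/11839) = sqrt(14068849/11839) = sqrt(166561103311)/11839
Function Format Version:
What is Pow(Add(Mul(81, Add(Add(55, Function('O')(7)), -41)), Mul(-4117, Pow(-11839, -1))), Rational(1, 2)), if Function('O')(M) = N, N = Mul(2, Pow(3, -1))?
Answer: Mul(Rational(1, 11839), Pow(166561103311, Rational(1, 2))) ≈ 34.472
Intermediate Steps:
N = Rational(2, 3) (N = Mul(2, Rational(1, 3)) = Rational(2, 3) ≈ 0.66667)
Function('O')(M) = Rational(2, 3)
Pow(Add(Mul(81, Add(Add(55, Function('O')(7)), -41)), Mul(-4117, Pow(-11839, -1))), Rational(1, 2)) = Pow(Add(Mul(81, Add(Add(55, Rational(2, 3)), -41)), Mul(-4117, Pow(-11839, -1))), Rational(1, 2)) = Pow(Add(Mul(81, Add(Rational(167, 3), -41)), Mul(-4117, Rational(-1, 11839))), Rational(1, 2)) = Pow(Add(Mul(81, Rational(44, 3)), Rational(4117, 11839)), Rational(1, 2)) = Pow(Add(1188, Rational(4117, 11839)), Rational(1, 2)) = Pow(Rational(14068849, 11839), Rational(1, 2)) = Mul(Rational(1, 11839), Pow(166561103311, Rational(1, 2)))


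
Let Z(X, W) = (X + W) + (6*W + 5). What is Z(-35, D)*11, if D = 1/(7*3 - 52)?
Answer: -10307/31 ≈ -332.48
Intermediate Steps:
D = -1/31 (D = 1/(21 - 52) = 1/(-31) = -1/31 ≈ -0.032258)
Z(X, W) = 5 + X + 7*W (Z(X, W) = (W + X) + (5 + 6*W) = 5 + X + 7*W)
Z(-35, D)*11 = (5 - 35 + 7*(-1/31))*11 = (5 - 35 - 7/31)*11 = -937/31*11 = -10307/31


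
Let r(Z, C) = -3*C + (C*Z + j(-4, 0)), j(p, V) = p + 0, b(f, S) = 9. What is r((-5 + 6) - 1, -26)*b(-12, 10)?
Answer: 666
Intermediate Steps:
j(p, V) = p
r(Z, C) = -4 - 3*C + C*Z (r(Z, C) = -3*C + (C*Z - 4) = -3*C + (-4 + C*Z) = -4 - 3*C + C*Z)
r((-5 + 6) - 1, -26)*b(-12, 10) = (-4 - 3*(-26) - 26*((-5 + 6) - 1))*9 = (-4 + 78 - 26*(1 - 1))*9 = (-4 + 78 - 26*0)*9 = (-4 + 78 + 0)*9 = 74*9 = 666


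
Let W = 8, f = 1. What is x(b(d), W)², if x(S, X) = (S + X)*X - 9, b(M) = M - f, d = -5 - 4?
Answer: 625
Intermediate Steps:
d = -9
b(M) = -1 + M (b(M) = M - 1*1 = M - 1 = -1 + M)
x(S, X) = -9 + X*(S + X) (x(S, X) = X*(S + X) - 9 = -9 + X*(S + X))
x(b(d), W)² = (-9 + 8² + (-1 - 9)*8)² = (-9 + 64 - 10*8)² = (-9 + 64 - 80)² = (-25)² = 625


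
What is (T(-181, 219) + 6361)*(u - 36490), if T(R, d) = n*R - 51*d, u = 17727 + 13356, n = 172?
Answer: 194327580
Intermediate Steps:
u = 31083
T(R, d) = -51*d + 172*R (T(R, d) = 172*R - 51*d = -51*d + 172*R)
(T(-181, 219) + 6361)*(u - 36490) = ((-51*219 + 172*(-181)) + 6361)*(31083 - 36490) = ((-11169 - 31132) + 6361)*(-5407) = (-42301 + 6361)*(-5407) = -35940*(-5407) = 194327580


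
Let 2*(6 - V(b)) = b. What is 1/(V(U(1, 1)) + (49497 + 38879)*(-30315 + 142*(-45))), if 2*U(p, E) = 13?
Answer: -4/12975364309 ≈ -3.0828e-10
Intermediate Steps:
U(p, E) = 13/2 (U(p, E) = (½)*13 = 13/2)
V(b) = 6 - b/2
1/(V(U(1, 1)) + (49497 + 38879)*(-30315 + 142*(-45))) = 1/((6 - ½*13/2) + (49497 + 38879)*(-30315 + 142*(-45))) = 1/((6 - 13/4) + 88376*(-30315 - 6390)) = 1/(11/4 + 88376*(-36705)) = 1/(11/4 - 3243841080) = 1/(-12975364309/4) = -4/12975364309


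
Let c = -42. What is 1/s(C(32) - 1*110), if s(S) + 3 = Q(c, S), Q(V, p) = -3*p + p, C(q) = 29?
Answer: 1/159 ≈ 0.0062893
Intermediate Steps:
Q(V, p) = -2*p
s(S) = -3 - 2*S
1/s(C(32) - 1*110) = 1/(-3 - 2*(29 - 1*110)) = 1/(-3 - 2*(29 - 110)) = 1/(-3 - 2*(-81)) = 1/(-3 + 162) = 1/159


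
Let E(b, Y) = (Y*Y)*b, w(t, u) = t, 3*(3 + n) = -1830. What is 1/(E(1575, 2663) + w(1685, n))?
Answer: 1/11169222860 ≈ 8.9532e-11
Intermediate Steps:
n = -613 (n = -3 + (1/3)*(-1830) = -3 - 610 = -613)
E(b, Y) = b*Y**2 (E(b, Y) = Y**2*b = b*Y**2)
1/(E(1575, 2663) + w(1685, n)) = 1/(1575*2663**2 + 1685) = 1/(1575*7091569 + 1685) = 1/(11169221175 + 1685) = 1/11169222860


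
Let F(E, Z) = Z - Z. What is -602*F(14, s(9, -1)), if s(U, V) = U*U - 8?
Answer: 0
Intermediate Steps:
s(U, V) = -8 + U² (s(U, V) = U² - 8 = -8 + U²)
F(E, Z) = 0
-602*F(14, s(9, -1)) = -602*0 = 0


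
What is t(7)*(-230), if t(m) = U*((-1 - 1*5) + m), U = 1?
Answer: -230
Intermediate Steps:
t(m) = -6 + m (t(m) = 1*((-1 - 1*5) + m) = 1*((-1 - 5) + m) = 1*(-6 + m) = -6 + m)
t(7)*(-230) = (-6 + 7)*(-230) = 1*(-230) = -230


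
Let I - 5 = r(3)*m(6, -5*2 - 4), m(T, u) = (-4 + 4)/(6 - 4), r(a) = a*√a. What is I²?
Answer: 25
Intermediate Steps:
r(a) = a^(3/2)
m(T, u) = 0 (m(T, u) = 0/2 = 0*(½) = 0)
I = 5 (I = 5 + 3^(3/2)*0 = 5 + (3*√3)*0 = 5 + 0 = 5)
I² = 5² = 25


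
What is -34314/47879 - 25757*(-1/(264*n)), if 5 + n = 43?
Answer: 888981355/480322128 ≈ 1.8508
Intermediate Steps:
n = 38 (n = -5 + 43 = 38)
-34314/47879 - 25757*(-1/(264*n)) = -34314/47879 - 25757/((-264*38)) = -34314*1/47879 - 25757/(-10032) = -34314/47879 - 25757*(-1/10032) = -34314/47879 + 25757/10032 = 888981355/480322128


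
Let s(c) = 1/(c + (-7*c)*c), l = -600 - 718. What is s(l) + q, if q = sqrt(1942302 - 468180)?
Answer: -1/12161186 + sqrt(1474122) ≈ 1214.1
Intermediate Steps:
l = -1318
s(c) = 1/(c - 7*c**2)
q = sqrt(1474122) ≈ 1214.1
s(l) + q = -1/(-1318*(-1 + 7*(-1318))) + sqrt(1474122) = -1*(-1/1318)/(-1 - 9226) + sqrt(1474122) = -1*(-1/1318)/(-9227) + sqrt(1474122) = -1*(-1/1318)*(-1/9227) + sqrt(1474122) = -1/12161186 + sqrt(1474122)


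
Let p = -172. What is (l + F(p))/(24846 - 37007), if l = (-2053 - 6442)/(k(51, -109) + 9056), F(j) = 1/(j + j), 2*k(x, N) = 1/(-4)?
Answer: 23450687/303073620648 ≈ 7.7376e-5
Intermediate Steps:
k(x, N) = -⅛ (k(x, N) = (½)/(-4) = (½)*(-¼) = -⅛)
F(j) = 1/(2*j)
l = -67960/72447 (l = (-2053 - 6442)/(-⅛ + 9056) = -8495/72447/8 = -8495*8/72447 = -67960/72447 ≈ -0.93806)
(l + F(p))/(24846 - 37007) = (-67960/72447 + (½)/(-172))/(24846 - 37007) = (-67960/72447 + (½)*(-1/172))/(-12161) = (-67960/72447 - 1/344)*(-1/12161) = -23450687/24921768*(-1/12161) = 23450687/303073620648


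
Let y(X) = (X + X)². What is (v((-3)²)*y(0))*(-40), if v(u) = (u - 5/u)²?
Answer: 0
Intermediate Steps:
y(X) = 4*X² (y(X) = (2*X)² = 4*X²)
(v((-3)²)*y(0))*(-40) = (((-5 + ((-3)²)²)²/((-3)²)²)*(4*0²))*(-40) = (((-5 + 9²)²/9²)*(4*0))*(-40) = (((-5 + 81)²/81)*0)*(-40) = (((1/81)*76²)*0)*(-40) = (((1/81)*5776)*0)*(-40) = ((5776/81)*0)*(-40) = 0*(-40) = 0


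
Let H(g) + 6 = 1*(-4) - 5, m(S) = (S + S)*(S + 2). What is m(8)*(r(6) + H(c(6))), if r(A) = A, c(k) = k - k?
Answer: -1440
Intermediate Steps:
c(k) = 0
m(S) = 2*S*(2 + S) (m(S) = (2*S)*(2 + S) = 2*S*(2 + S))
H(g) = -15 (H(g) = -6 + (1*(-4) - 5) = -6 + (-4 - 5) = -6 - 9 = -15)
m(8)*(r(6) + H(c(6))) = (2*8*(2 + 8))*(6 - 15) = (2*8*10)*(-9) = 160*(-9) = -1440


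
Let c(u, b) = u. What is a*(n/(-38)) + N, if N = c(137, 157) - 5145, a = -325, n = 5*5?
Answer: -182179/38 ≈ -4794.2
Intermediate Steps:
n = 25
N = -5008 (N = 137 - 5145 = -5008)
a*(n/(-38)) + N = -8125/(-38) - 5008 = -8125*(-1)/38 - 5008 = -325*(-25/38) - 5008 = 8125/38 - 5008 = -182179/38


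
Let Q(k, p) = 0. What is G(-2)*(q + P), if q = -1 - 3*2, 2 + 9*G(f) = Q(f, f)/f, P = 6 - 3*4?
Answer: 26/9 ≈ 2.8889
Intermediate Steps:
P = -6 (P = 6 - 12 = -6)
G(f) = -2/9 (G(f) = -2/9 + (0/f)/9 = -2/9 + (1/9)*0 = -2/9 + 0 = -2/9)
q = -7 (q = -1 - 6 = -7)
G(-2)*(q + P) = -2*(-7 - 6)/9 = -2/9*(-13) = 26/9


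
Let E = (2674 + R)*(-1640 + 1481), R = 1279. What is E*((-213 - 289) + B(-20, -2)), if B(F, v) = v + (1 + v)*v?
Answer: 315520554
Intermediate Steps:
B(F, v) = v + v*(1 + v)
E = -628527 (E = (2674 + 1279)*(-1640 + 1481) = 3953*(-159) = -628527)
E*((-213 - 289) + B(-20, -2)) = -628527*((-213 - 289) - 2*(2 - 2)) = -628527*(-502 - 2*0) = -628527*(-502 + 0) = -628527*(-502) = 315520554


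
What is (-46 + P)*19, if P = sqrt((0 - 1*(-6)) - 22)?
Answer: -874 + 76*I ≈ -874.0 + 76.0*I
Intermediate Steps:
P = 4*I (P = sqrt((0 + 6) - 22) = sqrt(6 - 22) = sqrt(-16) = 4*I ≈ 4.0*I)
(-46 + P)*19 = (-46 + 4*I)*19 = -874 + 76*I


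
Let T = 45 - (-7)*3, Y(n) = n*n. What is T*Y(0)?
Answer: 0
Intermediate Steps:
Y(n) = n²
T = 66 (T = 45 - 1*(-21) = 45 + 21 = 66)
T*Y(0) = 66*0² = 66*0 = 0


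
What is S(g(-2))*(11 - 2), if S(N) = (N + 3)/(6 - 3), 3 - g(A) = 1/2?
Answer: 33/2 ≈ 16.500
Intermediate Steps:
g(A) = 5/2 (g(A) = 3 - 1/2 = 5/2)
S(N) = 1 + N/3 (S(N) = (3 + N)/3 = (3 + N)*(1/3) = 1 + N/3)
S(g(-2))*(11 - 2) = (1 + (1/3)*(5/2))*(11 - 2) = (1 + 5/6)*9 = (11/6)*9 = 33/2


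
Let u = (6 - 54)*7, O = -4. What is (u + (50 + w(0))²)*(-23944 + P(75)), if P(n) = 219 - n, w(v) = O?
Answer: -42364000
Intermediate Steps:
w(v) = -4
u = -336 (u = -48*7 = -336)
(u + (50 + w(0))²)*(-23944 + P(75)) = (-336 + (50 - 4)²)*(-23944 + (219 - 1*75)) = (-336 + 46²)*(-23944 + (219 - 75)) = (-336 + 2116)*(-23944 + 144) = 1780*(-23800) = -42364000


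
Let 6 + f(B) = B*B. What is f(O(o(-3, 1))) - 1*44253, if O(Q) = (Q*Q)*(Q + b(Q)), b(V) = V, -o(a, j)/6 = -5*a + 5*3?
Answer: 136048895955741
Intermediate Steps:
o(a, j) = -90 + 30*a (o(a, j) = -6*(-5*a + 5*3) = -6*(-5*a + 15) = -6*(15 - 5*a) = -90 + 30*a)
O(Q) = 2*Q**3 (O(Q) = (Q*Q)*(Q + Q) = Q**2*(2*Q) = 2*Q**3)
f(B) = -6 + B**2 (f(B) = -6 + B*B = -6 + B**2)
f(O(o(-3, 1))) - 1*44253 = (-6 + (2*(-90 + 30*(-3))**3)**2) - 1*44253 = (-6 + (2*(-90 - 90)**3)**2) - 44253 = (-6 + (2*(-180)**3)**2) - 44253 = (-6 + (2*(-5832000))**2) - 44253 = (-6 + (-11664000)**2) - 44253 = (-6 + 136048896000000) - 44253 = 136048895999994 - 44253 = 136048895955741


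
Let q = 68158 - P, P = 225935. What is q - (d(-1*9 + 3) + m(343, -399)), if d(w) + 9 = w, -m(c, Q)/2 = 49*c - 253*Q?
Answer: 77746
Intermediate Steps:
m(c, Q) = -98*c + 506*Q (m(c, Q) = -2*(49*c - 253*Q) = -2*(-253*Q + 49*c) = -98*c + 506*Q)
d(w) = -9 + w
q = -157777 (q = 68158 - 1*225935 = 68158 - 225935 = -157777)
q - (d(-1*9 + 3) + m(343, -399)) = -157777 - ((-9 + (-1*9 + 3)) + (-98*343 + 506*(-399))) = -157777 - ((-9 + (-9 + 3)) + (-33614 - 201894)) = -157777 - ((-9 - 6) - 235508) = -157777 - (-15 - 235508) = -157777 - 1*(-235523) = -157777 + 235523 = 77746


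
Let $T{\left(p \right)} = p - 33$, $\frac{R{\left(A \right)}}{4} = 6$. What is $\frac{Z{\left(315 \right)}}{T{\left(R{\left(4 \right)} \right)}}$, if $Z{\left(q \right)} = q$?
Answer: $-35$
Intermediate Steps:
$R{\left(A \right)} = 24$ ($R{\left(A \right)} = 4 \cdot 6 = 24$)
$T{\left(p \right)} = -33 + p$
$\frac{Z{\left(315 \right)}}{T{\left(R{\left(4 \right)} \right)}} = \frac{315}{-33 + 24} = \frac{315}{-9} = 315 \left(- \frac{1}{9}\right) = -35$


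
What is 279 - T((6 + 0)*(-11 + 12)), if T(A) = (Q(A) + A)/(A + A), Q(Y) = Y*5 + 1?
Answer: 3311/12 ≈ 275.92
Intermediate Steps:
Q(Y) = 1 + 5*Y (Q(Y) = 5*Y + 1 = 1 + 5*Y)
T(A) = (1 + 6*A)/(2*A) (T(A) = ((1 + 5*A) + A)/(A + A) = (1 + 6*A)/((2*A)) = (1 + 6*A)*(1/(2*A)) = (1 + 6*A)/(2*A))
279 - T((6 + 0)*(-11 + 12)) = 279 - (3 + 1/(2*(((6 + 0)*(-11 + 12))))) = 279 - (3 + 1/(2*((6*1)))) = 279 - (3 + (1/2)/6) = 279 - (3 + (1/2)*(1/6)) = 279 - (3 + 1/12) = 279 - 1*37/12 = 279 - 37/12 = 3311/12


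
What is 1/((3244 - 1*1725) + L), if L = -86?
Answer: 1/1433 ≈ 0.00069784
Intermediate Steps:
1/((3244 - 1*1725) + L) = 1/((3244 - 1*1725) - 86) = 1/((3244 - 1725) - 86) = 1/(1519 - 86) = 1/1433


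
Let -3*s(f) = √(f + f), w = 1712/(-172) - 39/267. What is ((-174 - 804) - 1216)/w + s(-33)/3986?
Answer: 8396438/38651 - I*√66/11958 ≈ 217.24 - 0.00067938*I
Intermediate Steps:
w = -38651/3827 (w = 1712*(-1/172) - 39*1/267 = -428/43 - 13/89 = -38651/3827 ≈ -10.100)
s(f) = -√2*√f/3 (s(f) = -√(f + f)/3 = -√2*√f/3)
((-174 - 804) - 1216)/w + s(-33)/3986 = ((-174 - 804) - 1216)/(-38651/3827) - √2*√(-33)/3/3986 = (-978 - 1216)*(-3827/38651) - √2*I*√33/3*(1/3986) = -2194*(-3827/38651) - I*√66/3*(1/3986) = 8396438/38651 - I*√66/11958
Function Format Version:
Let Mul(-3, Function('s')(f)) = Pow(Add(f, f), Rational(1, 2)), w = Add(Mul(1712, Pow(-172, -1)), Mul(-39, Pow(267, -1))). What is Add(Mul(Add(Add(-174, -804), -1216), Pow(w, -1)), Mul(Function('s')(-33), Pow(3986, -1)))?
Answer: Add(Rational(8396438, 38651), Mul(Rational(-1, 11958), I, Pow(66, Rational(1, 2)))) ≈ Add(217.24, Mul(-0.00067938, I))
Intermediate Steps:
w = Rational(-38651, 3827) (w = Add(Mul(1712, Rational(-1, 172)), Mul(-39, Rational(1, 267))) = Add(Rational(-428, 43), Rational(-13, 89)) = Rational(-38651, 3827) ≈ -10.100)
Function('s')(f) = Mul(Rational(-1, 3), Pow(2, Rational(1, 2)), Pow(f, Rational(1, 2))) (Function('s')(f) = Mul(Rational(-1, 3), Pow(Add(f, f), Rational(1, 2))) = Mul(Rational(-1, 3), Pow(Mul(2, f), Rational(1, 2))) = Mul(Rational(-1, 3), Mul(Pow(2, Rational(1, 2)), Pow(f, Rational(1, 2)))) = Mul(Rational(-1, 3), Pow(2, Rational(1, 2)), Pow(f, Rational(1, 2))))
Add(Mul(Add(Add(-174, -804), -1216), Pow(w, -1)), Mul(Function('s')(-33), Pow(3986, -1))) = Add(Mul(Add(Add(-174, -804), -1216), Pow(Rational(-38651, 3827), -1)), Mul(Mul(Rational(-1, 3), Pow(2, Rational(1, 2)), Pow(-33, Rational(1, 2))), Pow(3986, -1))) = Add(Mul(Add(-978, -1216), Rational(-3827, 38651)), Mul(Mul(Rational(-1, 3), Pow(2, Rational(1, 2)), Mul(I, Pow(33, Rational(1, 2)))), Rational(1, 3986))) = Add(Mul(-2194, Rational(-3827, 38651)), Mul(Mul(Rational(-1, 3), I, Pow(66, Rational(1, 2))), Rational(1, 3986))) = Add(Rational(8396438, 38651), Mul(Rational(-1, 11958), I, Pow(66, Rational(1, 2))))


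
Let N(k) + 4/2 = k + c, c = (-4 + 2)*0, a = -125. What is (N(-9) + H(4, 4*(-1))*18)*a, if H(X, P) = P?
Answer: 10375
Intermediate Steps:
c = 0 (c = -2*0 = 0)
N(k) = -2 + k (N(k) = -2 + (k + 0) = -2 + k)
(N(-9) + H(4, 4*(-1))*18)*a = ((-2 - 9) + (4*(-1))*18)*(-125) = (-11 - 4*18)*(-125) = (-11 - 72)*(-125) = -83*(-125) = 10375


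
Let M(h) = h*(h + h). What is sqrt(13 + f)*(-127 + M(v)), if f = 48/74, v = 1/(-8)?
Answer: -4063*sqrt(18685)/1184 ≈ -469.07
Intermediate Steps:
v = -1/8 ≈ -0.12500
f = 24/37 (f = 48*(1/74) = 24/37 ≈ 0.64865)
M(h) = 2*h**2 (M(h) = h*(2*h) = 2*h**2)
sqrt(13 + f)*(-127 + M(v)) = sqrt(13 + 24/37)*(-127 + 2*(-1/8)**2) = sqrt(505/37)*(-127 + 2*(1/64)) = (sqrt(18685)/37)*(-127 + 1/32) = (sqrt(18685)/37)*(-4063/32) = -4063*sqrt(18685)/1184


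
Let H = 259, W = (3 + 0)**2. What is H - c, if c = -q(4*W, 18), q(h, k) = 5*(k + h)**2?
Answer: 14839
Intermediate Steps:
W = 9 (W = 3**2 = 9)
q(h, k) = 5*(h + k)**2
c = -14580 (c = -5*(4*9 + 18)**2 = -5*(36 + 18)**2 = -5*54**2 = -5*2916 = -1*14580 = -14580)
H - c = 259 - 1*(-14580) = 259 + 14580 = 14839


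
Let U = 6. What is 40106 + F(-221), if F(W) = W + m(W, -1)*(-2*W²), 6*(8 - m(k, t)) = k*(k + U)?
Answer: 2318455402/3 ≈ 7.7282e+8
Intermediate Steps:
m(k, t) = 8 - k*(6 + k)/6 (m(k, t) = 8 - k*(k + 6)/6 = 8 - k*(6 + k)/6)
F(W) = W - 2*W²*(8 - W - W²/6) (F(W) = W + (8 - W - W²/6)*(-2*W²) = W - 2*W²*(8 - W - W²/6))
40106 + F(-221) = 40106 + (⅓)*(-221)*(3 + (-221)³ - 48*(-221) + 6*(-221)²) = 40106 + (⅓)*(-221)*(3 - 10793861 + 10608 + 6*48841) = 40106 + (⅓)*(-221)*(3 - 10793861 + 10608 + 293046) = 40106 + (⅓)*(-221)*(-10490204) = 40106 + 2318335084/3 = 2318455402/3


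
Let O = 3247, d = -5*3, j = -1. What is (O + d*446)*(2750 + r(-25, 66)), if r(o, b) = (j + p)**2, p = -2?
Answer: -9499237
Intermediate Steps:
r(o, b) = 9 (r(o, b) = (-1 - 2)**2 = (-3)**2 = 9)
d = -15
(O + d*446)*(2750 + r(-25, 66)) = (3247 - 15*446)*(2750 + 9) = (3247 - 6690)*2759 = -3443*2759 = -9499237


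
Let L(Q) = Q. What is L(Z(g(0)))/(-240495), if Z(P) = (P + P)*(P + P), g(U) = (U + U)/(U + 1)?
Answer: 0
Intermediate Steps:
g(U) = 2*U/(1 + U) (g(U) = (2*U)/(1 + U) = 2*U/(1 + U))
Z(P) = 4*P² (Z(P) = (2*P)*(2*P) = 4*P²)
L(Z(g(0)))/(-240495) = (4*(2*0/(1 + 0))²)/(-240495) = (4*(2*0/1)²)*(-1/240495) = (4*(2*0*1)²)*(-1/240495) = (4*0²)*(-1/240495) = (4*0)*(-1/240495) = 0*(-1/240495) = 0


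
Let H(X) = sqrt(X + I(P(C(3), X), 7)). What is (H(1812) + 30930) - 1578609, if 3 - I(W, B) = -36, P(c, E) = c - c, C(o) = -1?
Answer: -1547679 + sqrt(1851) ≈ -1.5476e+6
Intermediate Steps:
P(c, E) = 0
I(W, B) = 39 (I(W, B) = 3 - 1*(-36) = 3 + 36 = 39)
H(X) = sqrt(39 + X) (H(X) = sqrt(X + 39) = sqrt(39 + X))
(H(1812) + 30930) - 1578609 = (sqrt(39 + 1812) + 30930) - 1578609 = (sqrt(1851) + 30930) - 1578609 = (30930 + sqrt(1851)) - 1578609 = -1547679 + sqrt(1851)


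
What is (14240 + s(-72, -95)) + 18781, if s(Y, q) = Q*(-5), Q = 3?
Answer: 33006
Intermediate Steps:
s(Y, q) = -15 (s(Y, q) = 3*(-5) = -15)
(14240 + s(-72, -95)) + 18781 = (14240 - 15) + 18781 = 14225 + 18781 = 33006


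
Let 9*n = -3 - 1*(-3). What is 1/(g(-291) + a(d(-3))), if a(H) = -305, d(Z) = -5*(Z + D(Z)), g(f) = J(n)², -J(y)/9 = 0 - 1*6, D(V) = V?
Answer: 1/2611 ≈ 0.00038300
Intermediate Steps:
n = 0 (n = (-3 - 1*(-3))/9 = (-3 + 3)/9 = (⅑)*0 = 0)
J(y) = 54 (J(y) = -9*(0 - 1*6) = -9*(0 - 6) = -9*(-6) = 54)
g(f) = 2916 (g(f) = 54² = 2916)
d(Z) = -10*Z (d(Z) = -5*(Z + Z) = -10*Z)
1/(g(-291) + a(d(-3))) = 1/(2916 - 305) = 1/2611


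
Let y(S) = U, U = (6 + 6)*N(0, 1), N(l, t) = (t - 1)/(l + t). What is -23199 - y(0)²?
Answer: -23199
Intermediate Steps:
N(l, t) = (-1 + t)/(l + t)
U = 0 (U = (6 + 6)*((-1 + 1)/(0 + 1)) = 12*(0/1) = 12*(1*0) = 12*0 = 0)
y(S) = 0
-23199 - y(0)² = -23199 - 1*0² = -23199 - 1*0 = -23199 + 0 = -23199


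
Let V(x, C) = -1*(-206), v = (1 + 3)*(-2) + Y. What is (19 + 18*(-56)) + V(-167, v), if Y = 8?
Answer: -783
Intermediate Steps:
v = 0 (v = (1 + 3)*(-2) + 8 = 4*(-2) + 8 = -8 + 8 = 0)
V(x, C) = 206
(19 + 18*(-56)) + V(-167, v) = (19 + 18*(-56)) + 206 = (19 - 1008) + 206 = -989 + 206 = -783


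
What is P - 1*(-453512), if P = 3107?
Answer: 456619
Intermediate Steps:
P - 1*(-453512) = 3107 - 1*(-453512) = 3107 + 453512 = 456619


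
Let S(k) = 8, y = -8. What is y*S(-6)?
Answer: -64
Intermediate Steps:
y*S(-6) = -8*8 = -64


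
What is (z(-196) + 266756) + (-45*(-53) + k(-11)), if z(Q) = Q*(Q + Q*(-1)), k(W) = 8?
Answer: 269149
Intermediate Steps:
z(Q) = 0 (z(Q) = Q*(Q - Q) = Q*0 = 0)
(z(-196) + 266756) + (-45*(-53) + k(-11)) = (0 + 266756) + (-45*(-53) + 8) = 266756 + (2385 + 8) = 266756 + 2393 = 269149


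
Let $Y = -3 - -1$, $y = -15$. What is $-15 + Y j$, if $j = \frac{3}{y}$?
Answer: $- \frac{73}{5} \approx -14.6$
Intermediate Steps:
$Y = -2$ ($Y = -3 + 1 = -2$)
$j = - \frac{1}{5}$ ($j = \frac{3}{-15} = 3 \left(- \frac{1}{15}\right) = - \frac{1}{5} \approx -0.2$)
$-15 + Y j = -15 - - \frac{2}{5} = -15 + \frac{2}{5} = - \frac{73}{5}$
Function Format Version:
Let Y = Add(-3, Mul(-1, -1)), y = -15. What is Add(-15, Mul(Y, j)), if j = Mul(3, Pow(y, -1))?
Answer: Rational(-73, 5) ≈ -14.600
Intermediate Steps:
Y = -2 (Y = Add(-3, 1) = -2)
j = Rational(-1, 5) (j = Mul(3, Pow(-15, -1)) = Mul(3, Rational(-1, 15)) = Rational(-1, 5) ≈ -0.20000)
Add(-15, Mul(Y, j)) = Add(-15, Mul(-2, Rational(-1, 5))) = Add(-15, Rational(2, 5)) = Rational(-73, 5)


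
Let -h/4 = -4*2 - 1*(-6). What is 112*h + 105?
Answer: 1001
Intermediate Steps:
h = 8 (h = -4*(-4*2 - 1*(-6)) = -4*(-8 + 6) = -4*(-2) = 8)
112*h + 105 = 112*8 + 105 = 896 + 105 = 1001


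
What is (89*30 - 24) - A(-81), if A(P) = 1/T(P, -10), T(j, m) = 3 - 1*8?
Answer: 13231/5 ≈ 2646.2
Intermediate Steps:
T(j, m) = -5 (T(j, m) = 3 - 8 = -5)
A(P) = -1/5 (A(P) = 1/(-5) = -1/5)
(89*30 - 24) - A(-81) = (89*30 - 24) - 1*(-1/5) = (2670 - 24) + 1/5 = 2646 + 1/5 = 13231/5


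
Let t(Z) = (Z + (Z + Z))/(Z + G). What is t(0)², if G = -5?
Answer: 0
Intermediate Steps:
t(Z) = 3*Z/(-5 + Z) (t(Z) = (Z + (Z + Z))/(Z - 5) = (Z + 2*Z)/(-5 + Z) = (3*Z)/(-5 + Z) = 3*Z/(-5 + Z))
t(0)² = (3*0/(-5 + 0))² = (3*0/(-5))² = (3*0*(-⅕))² = 0² = 0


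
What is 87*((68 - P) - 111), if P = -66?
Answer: 2001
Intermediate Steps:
87*((68 - P) - 111) = 87*((68 - 1*(-66)) - 111) = 87*((68 + 66) - 111) = 87*(134 - 111) = 87*23 = 2001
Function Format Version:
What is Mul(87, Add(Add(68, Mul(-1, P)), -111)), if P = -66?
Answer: 2001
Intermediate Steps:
Mul(87, Add(Add(68, Mul(-1, P)), -111)) = Mul(87, Add(Add(68, Mul(-1, -66)), -111)) = Mul(87, Add(Add(68, 66), -111)) = Mul(87, Add(134, -111)) = Mul(87, 23) = 2001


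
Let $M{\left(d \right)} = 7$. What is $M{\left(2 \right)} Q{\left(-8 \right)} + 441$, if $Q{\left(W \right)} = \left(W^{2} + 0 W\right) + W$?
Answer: $833$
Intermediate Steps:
$Q{\left(W \right)} = W + W^{2}$ ($Q{\left(W \right)} = \left(W^{2} + 0\right) + W = W^{2} + W = W + W^{2}$)
$M{\left(2 \right)} Q{\left(-8 \right)} + 441 = 7 \left(- 8 \left(1 - 8\right)\right) + 441 = 7 \left(\left(-8\right) \left(-7\right)\right) + 441 = 7 \cdot 56 + 441 = 392 + 441 = 833$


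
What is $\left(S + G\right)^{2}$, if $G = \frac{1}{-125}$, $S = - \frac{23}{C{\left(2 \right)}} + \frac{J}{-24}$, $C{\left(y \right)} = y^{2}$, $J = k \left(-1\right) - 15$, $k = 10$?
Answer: $\frac{200194201}{9000000} \approx 22.244$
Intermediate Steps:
$J = -25$ ($J = 10 \left(-1\right) - 15 = -10 - 15 = -25$)
$S = - \frac{113}{24}$ ($S = - \frac{23}{2^{2}} - \frac{25}{-24} = - \frac{23}{4} - - \frac{25}{24} = \left(-23\right) \frac{1}{4} + \frac{25}{24} = - \frac{23}{4} + \frac{25}{24} = - \frac{113}{24} \approx -4.7083$)
$G = - \frac{1}{125} \approx -0.008$
$\left(S + G\right)^{2} = \left(- \frac{113}{24} - \frac{1}{125}\right)^{2} = \left(- \frac{14149}{3000}\right)^{2} = \frac{200194201}{9000000}$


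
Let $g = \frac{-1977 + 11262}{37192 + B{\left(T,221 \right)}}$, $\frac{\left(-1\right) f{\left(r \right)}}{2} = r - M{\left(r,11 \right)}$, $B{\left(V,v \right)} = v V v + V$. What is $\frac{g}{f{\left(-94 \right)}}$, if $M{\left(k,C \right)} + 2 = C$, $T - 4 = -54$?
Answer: $- \frac{3095}{165137016} \approx -1.8742 \cdot 10^{-5}$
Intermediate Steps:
$T = -50$ ($T = 4 - 54 = -50$)
$M{\left(k,C \right)} = -2 + C$
$B{\left(V,v \right)} = V + V v^{2}$ ($B{\left(V,v \right)} = V v v + V = V v^{2} + V = V + V v^{2}$)
$f{\left(r \right)} = 18 - 2 r$ ($f{\left(r \right)} = - 2 \left(r - \left(-2 + 11\right)\right) = - 2 \left(r - 9\right) = - 2 \left(-9 + r\right) = 18 - 2 r$)
$g = - \frac{3095}{801636}$ ($g = \frac{-1977 + 11262}{37192 - 50 \left(1 + 221^{2}\right)} = \frac{9285}{37192 - 50 \left(1 + 48841\right)} = \frac{9285}{37192 - 2442100} = \frac{9285}{-2404908} = 9285 \left(- \frac{1}{2404908}\right) = - \frac{3095}{801636} \approx -0.0038609$)
$\frac{g}{f{\left(-94 \right)}} = - \frac{3095}{801636 \left(18 - -188\right)} = - \frac{3095}{801636 \left(18 + 188\right)} = - \frac{3095}{801636 \cdot 206} = \left(- \frac{3095}{801636}\right) \frac{1}{206} = - \frac{3095}{165137016}$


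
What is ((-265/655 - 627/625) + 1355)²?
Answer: 12282261084081769/6703515625 ≈ 1.8322e+6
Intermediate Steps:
((-265/655 - 627/625) + 1355)² = ((-265*1/655 - 627*1/625) + 1355)² = ((-53/131 - 627/625) + 1355)² = (-115262/81875 + 1355)² = (110825363/81875)² = 12282261084081769/6703515625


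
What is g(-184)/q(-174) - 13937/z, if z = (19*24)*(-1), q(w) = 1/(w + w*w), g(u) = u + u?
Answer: -5051342479/456 ≈ -1.1078e+7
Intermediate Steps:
g(u) = 2*u
q(w) = 1/(w + w**2)
z = -456 (z = 456*(-1) = -456)
g(-184)/q(-174) - 13937/z = (2*(-184))/((1/((-174)*(1 - 174)))) - 13937/(-456) = -368/((-1/174/(-173))) - 13937*(-1/456) = -368/((-1/174*(-1/173))) + 13937/456 = -368/1/30102 + 13937/456 = -368*30102 + 13937/456 = -11077536 + 13937/456 = -5051342479/456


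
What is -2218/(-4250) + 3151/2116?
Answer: 393153/195500 ≈ 2.0110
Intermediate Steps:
-2218/(-4250) + 3151/2116 = -2218*(-1/4250) + 3151*(1/2116) = 1109/2125 + 137/92 = 393153/195500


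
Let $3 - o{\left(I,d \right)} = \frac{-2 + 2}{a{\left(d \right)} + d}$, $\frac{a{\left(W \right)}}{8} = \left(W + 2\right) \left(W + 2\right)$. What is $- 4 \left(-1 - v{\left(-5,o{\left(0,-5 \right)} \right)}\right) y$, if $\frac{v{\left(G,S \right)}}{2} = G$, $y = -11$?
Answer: $396$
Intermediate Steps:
$a{\left(W \right)} = 8 \left(2 + W\right)^{2}$ ($a{\left(W \right)} = 8 \left(W + 2\right) \left(W + 2\right) = 8 \left(2 + W\right) \left(2 + W\right) = 8 \left(2 + W\right)^{2}$)
$o{\left(I,d \right)} = 3$ ($o{\left(I,d \right)} = 3 - \frac{-2 + 2}{8 \left(2 + d\right)^{2} + d} = 3 - \frac{0}{d + 8 \left(2 + d\right)^{2}} = 3 - 0 = 3 + 0 = 3$)
$v{\left(G,S \right)} = 2 G$
$- 4 \left(-1 - v{\left(-5,o{\left(0,-5 \right)} \right)}\right) y = - 4 \left(-1 - 2 \left(-5\right)\right) \left(-11\right) = - 4 \left(-1 - -10\right) \left(-11\right) = - 4 \left(-1 + 10\right) \left(-11\right) = \left(-4\right) 9 \left(-11\right) = \left(-36\right) \left(-11\right) = 396$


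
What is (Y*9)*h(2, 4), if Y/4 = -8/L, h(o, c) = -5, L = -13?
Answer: -1440/13 ≈ -110.77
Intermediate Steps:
Y = 32/13 (Y = 4*(-8/(-13)) = 4*(-8*(-1/13)) = 4*(8/13) = 32/13 ≈ 2.4615)
(Y*9)*h(2, 4) = ((32/13)*9)*(-5) = (288/13)*(-5) = -1440/13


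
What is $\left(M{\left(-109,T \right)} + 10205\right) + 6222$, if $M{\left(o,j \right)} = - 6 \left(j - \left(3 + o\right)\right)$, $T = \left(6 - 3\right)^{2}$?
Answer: $15737$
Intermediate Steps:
$T = 9$ ($T = 3^{2} = 9$)
$M{\left(o,j \right)} = 18 - 6 j + 6 o$ ($M{\left(o,j \right)} = - 6 \left(-3 + j - o\right) = 18 - 6 j + 6 o$)
$\left(M{\left(-109,T \right)} + 10205\right) + 6222 = \left(\left(18 - 54 + 6 \left(-109\right)\right) + 10205\right) + 6222 = \left(\left(18 - 54 - 654\right) + 10205\right) + 6222 = \left(-690 + 10205\right) + 6222 = 9515 + 6222 = 15737$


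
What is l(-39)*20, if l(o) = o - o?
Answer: 0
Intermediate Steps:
l(o) = 0
l(-39)*20 = 0*20 = 0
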